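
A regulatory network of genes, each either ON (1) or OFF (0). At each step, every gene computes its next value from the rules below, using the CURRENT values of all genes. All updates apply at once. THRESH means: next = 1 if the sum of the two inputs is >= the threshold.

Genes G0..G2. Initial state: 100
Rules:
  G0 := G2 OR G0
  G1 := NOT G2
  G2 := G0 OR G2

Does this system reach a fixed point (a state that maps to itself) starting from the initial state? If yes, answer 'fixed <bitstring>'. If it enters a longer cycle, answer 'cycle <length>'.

Answer: fixed 101

Derivation:
Step 0: 100
Step 1: G0=G2|G0=0|1=1 G1=NOT G2=NOT 0=1 G2=G0|G2=1|0=1 -> 111
Step 2: G0=G2|G0=1|1=1 G1=NOT G2=NOT 1=0 G2=G0|G2=1|1=1 -> 101
Step 3: G0=G2|G0=1|1=1 G1=NOT G2=NOT 1=0 G2=G0|G2=1|1=1 -> 101
Fixed point reached at step 2: 101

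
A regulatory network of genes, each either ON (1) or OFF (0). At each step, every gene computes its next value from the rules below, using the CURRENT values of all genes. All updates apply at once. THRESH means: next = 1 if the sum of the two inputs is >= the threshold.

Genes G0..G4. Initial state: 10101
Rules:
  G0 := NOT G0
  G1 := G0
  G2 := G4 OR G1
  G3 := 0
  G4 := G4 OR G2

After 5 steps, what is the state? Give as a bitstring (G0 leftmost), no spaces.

Step 1: G0=NOT G0=NOT 1=0 G1=G0=1 G2=G4|G1=1|0=1 G3=0(const) G4=G4|G2=1|1=1 -> 01101
Step 2: G0=NOT G0=NOT 0=1 G1=G0=0 G2=G4|G1=1|1=1 G3=0(const) G4=G4|G2=1|1=1 -> 10101
Step 3: G0=NOT G0=NOT 1=0 G1=G0=1 G2=G4|G1=1|0=1 G3=0(const) G4=G4|G2=1|1=1 -> 01101
Step 4: G0=NOT G0=NOT 0=1 G1=G0=0 G2=G4|G1=1|1=1 G3=0(const) G4=G4|G2=1|1=1 -> 10101
Step 5: G0=NOT G0=NOT 1=0 G1=G0=1 G2=G4|G1=1|0=1 G3=0(const) G4=G4|G2=1|1=1 -> 01101

01101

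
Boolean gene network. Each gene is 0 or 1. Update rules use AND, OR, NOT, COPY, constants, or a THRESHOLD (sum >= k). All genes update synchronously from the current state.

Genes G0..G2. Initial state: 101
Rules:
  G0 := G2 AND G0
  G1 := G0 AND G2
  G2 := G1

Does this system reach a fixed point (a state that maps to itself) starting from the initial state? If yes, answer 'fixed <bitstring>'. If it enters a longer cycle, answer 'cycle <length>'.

Answer: fixed 000

Derivation:
Step 0: 101
Step 1: G0=G2&G0=1&1=1 G1=G0&G2=1&1=1 G2=G1=0 -> 110
Step 2: G0=G2&G0=0&1=0 G1=G0&G2=1&0=0 G2=G1=1 -> 001
Step 3: G0=G2&G0=1&0=0 G1=G0&G2=0&1=0 G2=G1=0 -> 000
Step 4: G0=G2&G0=0&0=0 G1=G0&G2=0&0=0 G2=G1=0 -> 000
Fixed point reached at step 3: 000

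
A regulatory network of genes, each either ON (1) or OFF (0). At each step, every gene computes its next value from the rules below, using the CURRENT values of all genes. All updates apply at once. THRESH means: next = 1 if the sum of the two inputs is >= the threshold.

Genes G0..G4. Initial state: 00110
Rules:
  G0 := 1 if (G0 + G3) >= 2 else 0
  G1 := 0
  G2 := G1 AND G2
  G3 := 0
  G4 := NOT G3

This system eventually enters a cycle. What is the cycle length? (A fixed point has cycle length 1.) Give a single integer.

Answer: 1

Derivation:
Step 0: 00110
Step 1: G0=(0+1>=2)=0 G1=0(const) G2=G1&G2=0&1=0 G3=0(const) G4=NOT G3=NOT 1=0 -> 00000
Step 2: G0=(0+0>=2)=0 G1=0(const) G2=G1&G2=0&0=0 G3=0(const) G4=NOT G3=NOT 0=1 -> 00001
Step 3: G0=(0+0>=2)=0 G1=0(const) G2=G1&G2=0&0=0 G3=0(const) G4=NOT G3=NOT 0=1 -> 00001
State from step 3 equals state from step 2 -> cycle length 1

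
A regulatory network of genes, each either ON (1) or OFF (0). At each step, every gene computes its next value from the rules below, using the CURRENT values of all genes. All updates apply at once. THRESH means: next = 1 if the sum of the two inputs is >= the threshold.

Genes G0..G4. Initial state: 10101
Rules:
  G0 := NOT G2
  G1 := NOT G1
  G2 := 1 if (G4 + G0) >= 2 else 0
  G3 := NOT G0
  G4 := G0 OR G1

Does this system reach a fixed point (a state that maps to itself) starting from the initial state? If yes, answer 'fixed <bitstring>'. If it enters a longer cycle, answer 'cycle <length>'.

Answer: cycle 4

Derivation:
Step 0: 10101
Step 1: G0=NOT G2=NOT 1=0 G1=NOT G1=NOT 0=1 G2=(1+1>=2)=1 G3=NOT G0=NOT 1=0 G4=G0|G1=1|0=1 -> 01101
Step 2: G0=NOT G2=NOT 1=0 G1=NOT G1=NOT 1=0 G2=(1+0>=2)=0 G3=NOT G0=NOT 0=1 G4=G0|G1=0|1=1 -> 00011
Step 3: G0=NOT G2=NOT 0=1 G1=NOT G1=NOT 0=1 G2=(1+0>=2)=0 G3=NOT G0=NOT 0=1 G4=G0|G1=0|0=0 -> 11010
Step 4: G0=NOT G2=NOT 0=1 G1=NOT G1=NOT 1=0 G2=(0+1>=2)=0 G3=NOT G0=NOT 1=0 G4=G0|G1=1|1=1 -> 10001
Step 5: G0=NOT G2=NOT 0=1 G1=NOT G1=NOT 0=1 G2=(1+1>=2)=1 G3=NOT G0=NOT 1=0 G4=G0|G1=1|0=1 -> 11101
Step 6: G0=NOT G2=NOT 1=0 G1=NOT G1=NOT 1=0 G2=(1+1>=2)=1 G3=NOT G0=NOT 1=0 G4=G0|G1=1|1=1 -> 00101
Step 7: G0=NOT G2=NOT 1=0 G1=NOT G1=NOT 0=1 G2=(1+0>=2)=0 G3=NOT G0=NOT 0=1 G4=G0|G1=0|0=0 -> 01010
Step 8: G0=NOT G2=NOT 0=1 G1=NOT G1=NOT 1=0 G2=(0+0>=2)=0 G3=NOT G0=NOT 0=1 G4=G0|G1=0|1=1 -> 10011
Step 9: G0=NOT G2=NOT 0=1 G1=NOT G1=NOT 0=1 G2=(1+1>=2)=1 G3=NOT G0=NOT 1=0 G4=G0|G1=1|0=1 -> 11101
Cycle of length 4 starting at step 5 -> no fixed point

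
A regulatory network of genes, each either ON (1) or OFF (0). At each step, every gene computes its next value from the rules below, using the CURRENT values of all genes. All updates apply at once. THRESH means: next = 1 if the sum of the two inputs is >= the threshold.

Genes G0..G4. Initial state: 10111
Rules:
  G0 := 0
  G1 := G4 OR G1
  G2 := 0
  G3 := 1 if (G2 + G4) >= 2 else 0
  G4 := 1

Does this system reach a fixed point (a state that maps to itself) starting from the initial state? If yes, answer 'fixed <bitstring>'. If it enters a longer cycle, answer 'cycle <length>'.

Answer: fixed 01001

Derivation:
Step 0: 10111
Step 1: G0=0(const) G1=G4|G1=1|0=1 G2=0(const) G3=(1+1>=2)=1 G4=1(const) -> 01011
Step 2: G0=0(const) G1=G4|G1=1|1=1 G2=0(const) G3=(0+1>=2)=0 G4=1(const) -> 01001
Step 3: G0=0(const) G1=G4|G1=1|1=1 G2=0(const) G3=(0+1>=2)=0 G4=1(const) -> 01001
Fixed point reached at step 2: 01001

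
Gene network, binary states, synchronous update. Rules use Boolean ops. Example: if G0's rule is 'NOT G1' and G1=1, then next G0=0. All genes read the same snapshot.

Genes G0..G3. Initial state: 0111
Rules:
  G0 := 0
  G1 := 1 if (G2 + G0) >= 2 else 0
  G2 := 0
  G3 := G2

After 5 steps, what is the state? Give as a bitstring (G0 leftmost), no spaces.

Step 1: G0=0(const) G1=(1+0>=2)=0 G2=0(const) G3=G2=1 -> 0001
Step 2: G0=0(const) G1=(0+0>=2)=0 G2=0(const) G3=G2=0 -> 0000
Step 3: G0=0(const) G1=(0+0>=2)=0 G2=0(const) G3=G2=0 -> 0000
Step 4: G0=0(const) G1=(0+0>=2)=0 G2=0(const) G3=G2=0 -> 0000
Step 5: G0=0(const) G1=(0+0>=2)=0 G2=0(const) G3=G2=0 -> 0000

0000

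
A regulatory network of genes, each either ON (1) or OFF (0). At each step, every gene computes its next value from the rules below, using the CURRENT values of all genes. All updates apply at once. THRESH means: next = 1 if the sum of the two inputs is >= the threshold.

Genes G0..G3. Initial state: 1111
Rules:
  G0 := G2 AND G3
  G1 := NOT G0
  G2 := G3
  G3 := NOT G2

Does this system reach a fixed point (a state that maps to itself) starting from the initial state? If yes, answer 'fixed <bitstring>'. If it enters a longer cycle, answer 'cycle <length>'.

Answer: cycle 4

Derivation:
Step 0: 1111
Step 1: G0=G2&G3=1&1=1 G1=NOT G0=NOT 1=0 G2=G3=1 G3=NOT G2=NOT 1=0 -> 1010
Step 2: G0=G2&G3=1&0=0 G1=NOT G0=NOT 1=0 G2=G3=0 G3=NOT G2=NOT 1=0 -> 0000
Step 3: G0=G2&G3=0&0=0 G1=NOT G0=NOT 0=1 G2=G3=0 G3=NOT G2=NOT 0=1 -> 0101
Step 4: G0=G2&G3=0&1=0 G1=NOT G0=NOT 0=1 G2=G3=1 G3=NOT G2=NOT 0=1 -> 0111
Step 5: G0=G2&G3=1&1=1 G1=NOT G0=NOT 0=1 G2=G3=1 G3=NOT G2=NOT 1=0 -> 1110
Step 6: G0=G2&G3=1&0=0 G1=NOT G0=NOT 1=0 G2=G3=0 G3=NOT G2=NOT 1=0 -> 0000
Cycle of length 4 starting at step 2 -> no fixed point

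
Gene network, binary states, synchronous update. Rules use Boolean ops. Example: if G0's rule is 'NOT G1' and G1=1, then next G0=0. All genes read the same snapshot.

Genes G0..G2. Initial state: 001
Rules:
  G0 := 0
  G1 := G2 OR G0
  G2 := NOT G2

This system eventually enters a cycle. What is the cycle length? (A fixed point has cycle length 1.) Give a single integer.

Step 0: 001
Step 1: G0=0(const) G1=G2|G0=1|0=1 G2=NOT G2=NOT 1=0 -> 010
Step 2: G0=0(const) G1=G2|G0=0|0=0 G2=NOT G2=NOT 0=1 -> 001
State from step 2 equals state from step 0 -> cycle length 2

Answer: 2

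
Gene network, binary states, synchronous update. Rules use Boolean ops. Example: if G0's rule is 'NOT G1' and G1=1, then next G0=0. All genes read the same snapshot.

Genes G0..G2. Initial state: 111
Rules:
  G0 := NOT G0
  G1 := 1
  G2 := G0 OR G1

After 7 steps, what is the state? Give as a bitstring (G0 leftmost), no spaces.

Step 1: G0=NOT G0=NOT 1=0 G1=1(const) G2=G0|G1=1|1=1 -> 011
Step 2: G0=NOT G0=NOT 0=1 G1=1(const) G2=G0|G1=0|1=1 -> 111
Step 3: G0=NOT G0=NOT 1=0 G1=1(const) G2=G0|G1=1|1=1 -> 011
Step 4: G0=NOT G0=NOT 0=1 G1=1(const) G2=G0|G1=0|1=1 -> 111
Step 5: G0=NOT G0=NOT 1=0 G1=1(const) G2=G0|G1=1|1=1 -> 011
Step 6: G0=NOT G0=NOT 0=1 G1=1(const) G2=G0|G1=0|1=1 -> 111
Step 7: G0=NOT G0=NOT 1=0 G1=1(const) G2=G0|G1=1|1=1 -> 011

011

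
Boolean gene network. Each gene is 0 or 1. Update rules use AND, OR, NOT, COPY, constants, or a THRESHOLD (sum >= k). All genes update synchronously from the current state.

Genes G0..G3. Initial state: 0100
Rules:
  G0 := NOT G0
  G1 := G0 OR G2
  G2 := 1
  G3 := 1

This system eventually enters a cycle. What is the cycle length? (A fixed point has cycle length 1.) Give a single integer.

Step 0: 0100
Step 1: G0=NOT G0=NOT 0=1 G1=G0|G2=0|0=0 G2=1(const) G3=1(const) -> 1011
Step 2: G0=NOT G0=NOT 1=0 G1=G0|G2=1|1=1 G2=1(const) G3=1(const) -> 0111
Step 3: G0=NOT G0=NOT 0=1 G1=G0|G2=0|1=1 G2=1(const) G3=1(const) -> 1111
Step 4: G0=NOT G0=NOT 1=0 G1=G0|G2=1|1=1 G2=1(const) G3=1(const) -> 0111
State from step 4 equals state from step 2 -> cycle length 2

Answer: 2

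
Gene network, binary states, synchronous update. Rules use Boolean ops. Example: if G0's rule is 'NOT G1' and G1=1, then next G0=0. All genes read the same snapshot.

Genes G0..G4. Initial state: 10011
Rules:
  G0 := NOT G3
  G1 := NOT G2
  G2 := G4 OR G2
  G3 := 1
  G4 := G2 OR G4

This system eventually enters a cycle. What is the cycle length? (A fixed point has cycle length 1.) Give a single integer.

Step 0: 10011
Step 1: G0=NOT G3=NOT 1=0 G1=NOT G2=NOT 0=1 G2=G4|G2=1|0=1 G3=1(const) G4=G2|G4=0|1=1 -> 01111
Step 2: G0=NOT G3=NOT 1=0 G1=NOT G2=NOT 1=0 G2=G4|G2=1|1=1 G3=1(const) G4=G2|G4=1|1=1 -> 00111
Step 3: G0=NOT G3=NOT 1=0 G1=NOT G2=NOT 1=0 G2=G4|G2=1|1=1 G3=1(const) G4=G2|G4=1|1=1 -> 00111
State from step 3 equals state from step 2 -> cycle length 1

Answer: 1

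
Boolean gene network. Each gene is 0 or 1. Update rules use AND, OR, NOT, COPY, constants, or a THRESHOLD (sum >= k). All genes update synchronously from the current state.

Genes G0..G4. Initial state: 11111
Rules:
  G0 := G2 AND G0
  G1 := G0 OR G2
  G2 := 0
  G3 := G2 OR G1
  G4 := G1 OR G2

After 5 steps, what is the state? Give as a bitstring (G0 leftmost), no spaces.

Step 1: G0=G2&G0=1&1=1 G1=G0|G2=1|1=1 G2=0(const) G3=G2|G1=1|1=1 G4=G1|G2=1|1=1 -> 11011
Step 2: G0=G2&G0=0&1=0 G1=G0|G2=1|0=1 G2=0(const) G3=G2|G1=0|1=1 G4=G1|G2=1|0=1 -> 01011
Step 3: G0=G2&G0=0&0=0 G1=G0|G2=0|0=0 G2=0(const) G3=G2|G1=0|1=1 G4=G1|G2=1|0=1 -> 00011
Step 4: G0=G2&G0=0&0=0 G1=G0|G2=0|0=0 G2=0(const) G3=G2|G1=0|0=0 G4=G1|G2=0|0=0 -> 00000
Step 5: G0=G2&G0=0&0=0 G1=G0|G2=0|0=0 G2=0(const) G3=G2|G1=0|0=0 G4=G1|G2=0|0=0 -> 00000

00000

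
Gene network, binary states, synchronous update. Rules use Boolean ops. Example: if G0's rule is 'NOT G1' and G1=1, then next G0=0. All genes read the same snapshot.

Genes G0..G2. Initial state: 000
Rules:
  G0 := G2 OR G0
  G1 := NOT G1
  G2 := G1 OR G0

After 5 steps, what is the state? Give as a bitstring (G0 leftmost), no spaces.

Step 1: G0=G2|G0=0|0=0 G1=NOT G1=NOT 0=1 G2=G1|G0=0|0=0 -> 010
Step 2: G0=G2|G0=0|0=0 G1=NOT G1=NOT 1=0 G2=G1|G0=1|0=1 -> 001
Step 3: G0=G2|G0=1|0=1 G1=NOT G1=NOT 0=1 G2=G1|G0=0|0=0 -> 110
Step 4: G0=G2|G0=0|1=1 G1=NOT G1=NOT 1=0 G2=G1|G0=1|1=1 -> 101
Step 5: G0=G2|G0=1|1=1 G1=NOT G1=NOT 0=1 G2=G1|G0=0|1=1 -> 111

111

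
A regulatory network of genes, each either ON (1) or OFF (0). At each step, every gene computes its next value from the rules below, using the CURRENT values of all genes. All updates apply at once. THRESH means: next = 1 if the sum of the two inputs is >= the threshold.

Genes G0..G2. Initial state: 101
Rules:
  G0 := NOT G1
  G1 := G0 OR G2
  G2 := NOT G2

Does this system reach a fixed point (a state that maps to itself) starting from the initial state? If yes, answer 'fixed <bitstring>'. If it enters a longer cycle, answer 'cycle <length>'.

Answer: cycle 4

Derivation:
Step 0: 101
Step 1: G0=NOT G1=NOT 0=1 G1=G0|G2=1|1=1 G2=NOT G2=NOT 1=0 -> 110
Step 2: G0=NOT G1=NOT 1=0 G1=G0|G2=1|0=1 G2=NOT G2=NOT 0=1 -> 011
Step 3: G0=NOT G1=NOT 1=0 G1=G0|G2=0|1=1 G2=NOT G2=NOT 1=0 -> 010
Step 4: G0=NOT G1=NOT 1=0 G1=G0|G2=0|0=0 G2=NOT G2=NOT 0=1 -> 001
Step 5: G0=NOT G1=NOT 0=1 G1=G0|G2=0|1=1 G2=NOT G2=NOT 1=0 -> 110
Cycle of length 4 starting at step 1 -> no fixed point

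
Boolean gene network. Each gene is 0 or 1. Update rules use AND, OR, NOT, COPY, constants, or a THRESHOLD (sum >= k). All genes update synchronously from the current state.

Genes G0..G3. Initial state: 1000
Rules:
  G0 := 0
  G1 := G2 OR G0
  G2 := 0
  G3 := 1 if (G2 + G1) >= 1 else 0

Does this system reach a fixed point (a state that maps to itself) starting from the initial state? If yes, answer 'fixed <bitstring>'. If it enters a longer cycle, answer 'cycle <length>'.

Answer: fixed 0000

Derivation:
Step 0: 1000
Step 1: G0=0(const) G1=G2|G0=0|1=1 G2=0(const) G3=(0+0>=1)=0 -> 0100
Step 2: G0=0(const) G1=G2|G0=0|0=0 G2=0(const) G3=(0+1>=1)=1 -> 0001
Step 3: G0=0(const) G1=G2|G0=0|0=0 G2=0(const) G3=(0+0>=1)=0 -> 0000
Step 4: G0=0(const) G1=G2|G0=0|0=0 G2=0(const) G3=(0+0>=1)=0 -> 0000
Fixed point reached at step 3: 0000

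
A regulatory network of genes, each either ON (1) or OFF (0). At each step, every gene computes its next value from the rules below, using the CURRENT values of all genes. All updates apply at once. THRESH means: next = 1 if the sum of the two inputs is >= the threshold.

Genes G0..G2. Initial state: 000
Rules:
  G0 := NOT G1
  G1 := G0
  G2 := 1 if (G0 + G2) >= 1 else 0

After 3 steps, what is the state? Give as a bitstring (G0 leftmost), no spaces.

Step 1: G0=NOT G1=NOT 0=1 G1=G0=0 G2=(0+0>=1)=0 -> 100
Step 2: G0=NOT G1=NOT 0=1 G1=G0=1 G2=(1+0>=1)=1 -> 111
Step 3: G0=NOT G1=NOT 1=0 G1=G0=1 G2=(1+1>=1)=1 -> 011

011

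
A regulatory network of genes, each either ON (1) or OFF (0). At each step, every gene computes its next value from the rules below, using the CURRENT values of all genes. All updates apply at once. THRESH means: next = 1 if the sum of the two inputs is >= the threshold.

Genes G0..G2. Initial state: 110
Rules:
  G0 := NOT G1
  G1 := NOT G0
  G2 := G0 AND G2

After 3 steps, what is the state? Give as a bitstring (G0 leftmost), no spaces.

Step 1: G0=NOT G1=NOT 1=0 G1=NOT G0=NOT 1=0 G2=G0&G2=1&0=0 -> 000
Step 2: G0=NOT G1=NOT 0=1 G1=NOT G0=NOT 0=1 G2=G0&G2=0&0=0 -> 110
Step 3: G0=NOT G1=NOT 1=0 G1=NOT G0=NOT 1=0 G2=G0&G2=1&0=0 -> 000

000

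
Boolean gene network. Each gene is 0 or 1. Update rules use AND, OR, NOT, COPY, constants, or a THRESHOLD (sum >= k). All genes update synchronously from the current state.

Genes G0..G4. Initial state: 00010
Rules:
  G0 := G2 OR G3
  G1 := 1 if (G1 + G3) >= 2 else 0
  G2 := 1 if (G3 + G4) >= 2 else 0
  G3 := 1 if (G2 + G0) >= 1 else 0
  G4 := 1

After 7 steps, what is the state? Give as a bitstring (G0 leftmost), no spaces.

Step 1: G0=G2|G3=0|1=1 G1=(0+1>=2)=0 G2=(1+0>=2)=0 G3=(0+0>=1)=0 G4=1(const) -> 10001
Step 2: G0=G2|G3=0|0=0 G1=(0+0>=2)=0 G2=(0+1>=2)=0 G3=(0+1>=1)=1 G4=1(const) -> 00011
Step 3: G0=G2|G3=0|1=1 G1=(0+1>=2)=0 G2=(1+1>=2)=1 G3=(0+0>=1)=0 G4=1(const) -> 10101
Step 4: G0=G2|G3=1|0=1 G1=(0+0>=2)=0 G2=(0+1>=2)=0 G3=(1+1>=1)=1 G4=1(const) -> 10011
Step 5: G0=G2|G3=0|1=1 G1=(0+1>=2)=0 G2=(1+1>=2)=1 G3=(0+1>=1)=1 G4=1(const) -> 10111
Step 6: G0=G2|G3=1|1=1 G1=(0+1>=2)=0 G2=(1+1>=2)=1 G3=(1+1>=1)=1 G4=1(const) -> 10111
Step 7: G0=G2|G3=1|1=1 G1=(0+1>=2)=0 G2=(1+1>=2)=1 G3=(1+1>=1)=1 G4=1(const) -> 10111

10111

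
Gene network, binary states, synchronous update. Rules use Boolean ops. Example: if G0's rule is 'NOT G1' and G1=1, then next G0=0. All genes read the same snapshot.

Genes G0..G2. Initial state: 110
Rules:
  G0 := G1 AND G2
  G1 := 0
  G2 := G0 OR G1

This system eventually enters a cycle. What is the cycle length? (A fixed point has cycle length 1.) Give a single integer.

Step 0: 110
Step 1: G0=G1&G2=1&0=0 G1=0(const) G2=G0|G1=1|1=1 -> 001
Step 2: G0=G1&G2=0&1=0 G1=0(const) G2=G0|G1=0|0=0 -> 000
Step 3: G0=G1&G2=0&0=0 G1=0(const) G2=G0|G1=0|0=0 -> 000
State from step 3 equals state from step 2 -> cycle length 1

Answer: 1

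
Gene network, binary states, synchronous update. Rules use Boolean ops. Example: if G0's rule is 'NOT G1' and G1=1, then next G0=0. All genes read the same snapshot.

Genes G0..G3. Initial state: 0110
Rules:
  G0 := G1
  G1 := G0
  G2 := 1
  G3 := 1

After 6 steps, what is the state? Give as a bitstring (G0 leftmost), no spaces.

Step 1: G0=G1=1 G1=G0=0 G2=1(const) G3=1(const) -> 1011
Step 2: G0=G1=0 G1=G0=1 G2=1(const) G3=1(const) -> 0111
Step 3: G0=G1=1 G1=G0=0 G2=1(const) G3=1(const) -> 1011
Step 4: G0=G1=0 G1=G0=1 G2=1(const) G3=1(const) -> 0111
Step 5: G0=G1=1 G1=G0=0 G2=1(const) G3=1(const) -> 1011
Step 6: G0=G1=0 G1=G0=1 G2=1(const) G3=1(const) -> 0111

0111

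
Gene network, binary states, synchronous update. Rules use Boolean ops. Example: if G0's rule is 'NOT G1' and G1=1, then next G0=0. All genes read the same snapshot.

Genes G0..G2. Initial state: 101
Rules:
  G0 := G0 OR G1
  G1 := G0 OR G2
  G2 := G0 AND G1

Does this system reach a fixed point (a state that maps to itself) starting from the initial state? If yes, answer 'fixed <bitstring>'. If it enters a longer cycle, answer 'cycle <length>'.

Answer: fixed 111

Derivation:
Step 0: 101
Step 1: G0=G0|G1=1|0=1 G1=G0|G2=1|1=1 G2=G0&G1=1&0=0 -> 110
Step 2: G0=G0|G1=1|1=1 G1=G0|G2=1|0=1 G2=G0&G1=1&1=1 -> 111
Step 3: G0=G0|G1=1|1=1 G1=G0|G2=1|1=1 G2=G0&G1=1&1=1 -> 111
Fixed point reached at step 2: 111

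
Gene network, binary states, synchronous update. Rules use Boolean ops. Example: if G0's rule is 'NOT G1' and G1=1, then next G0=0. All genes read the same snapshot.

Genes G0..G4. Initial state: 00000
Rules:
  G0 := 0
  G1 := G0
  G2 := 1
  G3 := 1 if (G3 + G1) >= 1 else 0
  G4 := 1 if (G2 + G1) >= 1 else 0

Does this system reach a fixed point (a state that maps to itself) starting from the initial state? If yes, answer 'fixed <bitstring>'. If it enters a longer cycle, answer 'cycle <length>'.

Answer: fixed 00101

Derivation:
Step 0: 00000
Step 1: G0=0(const) G1=G0=0 G2=1(const) G3=(0+0>=1)=0 G4=(0+0>=1)=0 -> 00100
Step 2: G0=0(const) G1=G0=0 G2=1(const) G3=(0+0>=1)=0 G4=(1+0>=1)=1 -> 00101
Step 3: G0=0(const) G1=G0=0 G2=1(const) G3=(0+0>=1)=0 G4=(1+0>=1)=1 -> 00101
Fixed point reached at step 2: 00101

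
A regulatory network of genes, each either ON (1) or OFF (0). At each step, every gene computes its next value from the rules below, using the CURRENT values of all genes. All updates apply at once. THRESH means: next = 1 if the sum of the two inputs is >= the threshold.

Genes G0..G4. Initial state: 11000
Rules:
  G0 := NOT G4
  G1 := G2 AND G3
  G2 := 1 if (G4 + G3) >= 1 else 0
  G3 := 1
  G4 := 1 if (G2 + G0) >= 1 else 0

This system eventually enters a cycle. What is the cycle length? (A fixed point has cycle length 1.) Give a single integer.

Answer: 1

Derivation:
Step 0: 11000
Step 1: G0=NOT G4=NOT 0=1 G1=G2&G3=0&0=0 G2=(0+0>=1)=0 G3=1(const) G4=(0+1>=1)=1 -> 10011
Step 2: G0=NOT G4=NOT 1=0 G1=G2&G3=0&1=0 G2=(1+1>=1)=1 G3=1(const) G4=(0+1>=1)=1 -> 00111
Step 3: G0=NOT G4=NOT 1=0 G1=G2&G3=1&1=1 G2=(1+1>=1)=1 G3=1(const) G4=(1+0>=1)=1 -> 01111
Step 4: G0=NOT G4=NOT 1=0 G1=G2&G3=1&1=1 G2=(1+1>=1)=1 G3=1(const) G4=(1+0>=1)=1 -> 01111
State from step 4 equals state from step 3 -> cycle length 1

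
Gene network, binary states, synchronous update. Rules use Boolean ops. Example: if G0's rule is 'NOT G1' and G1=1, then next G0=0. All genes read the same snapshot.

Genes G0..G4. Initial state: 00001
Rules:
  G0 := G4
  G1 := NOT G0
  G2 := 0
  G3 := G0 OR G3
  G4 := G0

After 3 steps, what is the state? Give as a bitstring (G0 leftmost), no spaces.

Step 1: G0=G4=1 G1=NOT G0=NOT 0=1 G2=0(const) G3=G0|G3=0|0=0 G4=G0=0 -> 11000
Step 2: G0=G4=0 G1=NOT G0=NOT 1=0 G2=0(const) G3=G0|G3=1|0=1 G4=G0=1 -> 00011
Step 3: G0=G4=1 G1=NOT G0=NOT 0=1 G2=0(const) G3=G0|G3=0|1=1 G4=G0=0 -> 11010

11010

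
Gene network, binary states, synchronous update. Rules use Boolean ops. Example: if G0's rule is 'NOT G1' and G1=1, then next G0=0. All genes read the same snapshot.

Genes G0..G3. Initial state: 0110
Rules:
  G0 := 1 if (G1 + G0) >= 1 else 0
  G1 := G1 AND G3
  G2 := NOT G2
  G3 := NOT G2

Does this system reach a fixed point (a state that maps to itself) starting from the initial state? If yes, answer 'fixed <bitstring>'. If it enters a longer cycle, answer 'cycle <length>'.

Answer: cycle 2

Derivation:
Step 0: 0110
Step 1: G0=(1+0>=1)=1 G1=G1&G3=1&0=0 G2=NOT G2=NOT 1=0 G3=NOT G2=NOT 1=0 -> 1000
Step 2: G0=(0+1>=1)=1 G1=G1&G3=0&0=0 G2=NOT G2=NOT 0=1 G3=NOT G2=NOT 0=1 -> 1011
Step 3: G0=(0+1>=1)=1 G1=G1&G3=0&1=0 G2=NOT G2=NOT 1=0 G3=NOT G2=NOT 1=0 -> 1000
Cycle of length 2 starting at step 1 -> no fixed point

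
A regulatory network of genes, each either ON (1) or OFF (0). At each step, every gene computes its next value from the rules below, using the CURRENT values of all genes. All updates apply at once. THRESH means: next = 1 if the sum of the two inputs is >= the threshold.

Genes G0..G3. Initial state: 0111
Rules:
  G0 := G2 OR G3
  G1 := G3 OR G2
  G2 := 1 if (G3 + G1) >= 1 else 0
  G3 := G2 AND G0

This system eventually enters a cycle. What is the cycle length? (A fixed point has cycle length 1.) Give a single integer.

Step 0: 0111
Step 1: G0=G2|G3=1|1=1 G1=G3|G2=1|1=1 G2=(1+1>=1)=1 G3=G2&G0=1&0=0 -> 1110
Step 2: G0=G2|G3=1|0=1 G1=G3|G2=0|1=1 G2=(0+1>=1)=1 G3=G2&G0=1&1=1 -> 1111
Step 3: G0=G2|G3=1|1=1 G1=G3|G2=1|1=1 G2=(1+1>=1)=1 G3=G2&G0=1&1=1 -> 1111
State from step 3 equals state from step 2 -> cycle length 1

Answer: 1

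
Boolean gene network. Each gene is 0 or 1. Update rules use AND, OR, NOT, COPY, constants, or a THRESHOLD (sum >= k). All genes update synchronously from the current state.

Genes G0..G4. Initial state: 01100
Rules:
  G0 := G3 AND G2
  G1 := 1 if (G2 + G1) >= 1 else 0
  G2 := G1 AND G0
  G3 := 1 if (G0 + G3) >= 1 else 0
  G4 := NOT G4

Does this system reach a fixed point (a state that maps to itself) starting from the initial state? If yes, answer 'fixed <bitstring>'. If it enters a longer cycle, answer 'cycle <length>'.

Step 0: 01100
Step 1: G0=G3&G2=0&1=0 G1=(1+1>=1)=1 G2=G1&G0=1&0=0 G3=(0+0>=1)=0 G4=NOT G4=NOT 0=1 -> 01001
Step 2: G0=G3&G2=0&0=0 G1=(0+1>=1)=1 G2=G1&G0=1&0=0 G3=(0+0>=1)=0 G4=NOT G4=NOT 1=0 -> 01000
Step 3: G0=G3&G2=0&0=0 G1=(0+1>=1)=1 G2=G1&G0=1&0=0 G3=(0+0>=1)=0 G4=NOT G4=NOT 0=1 -> 01001
Cycle of length 2 starting at step 1 -> no fixed point

Answer: cycle 2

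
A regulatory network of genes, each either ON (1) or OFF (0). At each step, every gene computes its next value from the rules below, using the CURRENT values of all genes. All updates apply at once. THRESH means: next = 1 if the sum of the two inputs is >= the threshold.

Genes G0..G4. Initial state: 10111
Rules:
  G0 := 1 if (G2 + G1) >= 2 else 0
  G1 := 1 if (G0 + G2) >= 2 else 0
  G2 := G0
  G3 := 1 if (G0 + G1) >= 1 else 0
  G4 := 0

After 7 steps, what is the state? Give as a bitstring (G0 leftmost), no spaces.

Step 1: G0=(1+0>=2)=0 G1=(1+1>=2)=1 G2=G0=1 G3=(1+0>=1)=1 G4=0(const) -> 01110
Step 2: G0=(1+1>=2)=1 G1=(0+1>=2)=0 G2=G0=0 G3=(0+1>=1)=1 G4=0(const) -> 10010
Step 3: G0=(0+0>=2)=0 G1=(1+0>=2)=0 G2=G0=1 G3=(1+0>=1)=1 G4=0(const) -> 00110
Step 4: G0=(1+0>=2)=0 G1=(0+1>=2)=0 G2=G0=0 G3=(0+0>=1)=0 G4=0(const) -> 00000
Step 5: G0=(0+0>=2)=0 G1=(0+0>=2)=0 G2=G0=0 G3=(0+0>=1)=0 G4=0(const) -> 00000
Step 6: G0=(0+0>=2)=0 G1=(0+0>=2)=0 G2=G0=0 G3=(0+0>=1)=0 G4=0(const) -> 00000
Step 7: G0=(0+0>=2)=0 G1=(0+0>=2)=0 G2=G0=0 G3=(0+0>=1)=0 G4=0(const) -> 00000

00000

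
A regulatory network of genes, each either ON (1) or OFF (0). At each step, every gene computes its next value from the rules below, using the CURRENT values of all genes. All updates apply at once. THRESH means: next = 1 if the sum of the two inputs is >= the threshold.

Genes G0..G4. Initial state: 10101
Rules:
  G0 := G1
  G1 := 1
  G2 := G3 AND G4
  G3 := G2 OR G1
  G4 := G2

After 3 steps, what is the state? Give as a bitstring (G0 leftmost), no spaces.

Step 1: G0=G1=0 G1=1(const) G2=G3&G4=0&1=0 G3=G2|G1=1|0=1 G4=G2=1 -> 01011
Step 2: G0=G1=1 G1=1(const) G2=G3&G4=1&1=1 G3=G2|G1=0|1=1 G4=G2=0 -> 11110
Step 3: G0=G1=1 G1=1(const) G2=G3&G4=1&0=0 G3=G2|G1=1|1=1 G4=G2=1 -> 11011

11011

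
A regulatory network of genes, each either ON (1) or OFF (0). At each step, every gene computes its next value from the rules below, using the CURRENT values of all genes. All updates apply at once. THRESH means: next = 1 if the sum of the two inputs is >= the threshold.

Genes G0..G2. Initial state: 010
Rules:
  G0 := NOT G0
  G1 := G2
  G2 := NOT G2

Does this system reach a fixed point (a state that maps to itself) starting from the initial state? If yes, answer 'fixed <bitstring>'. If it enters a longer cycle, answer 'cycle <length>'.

Answer: cycle 2

Derivation:
Step 0: 010
Step 1: G0=NOT G0=NOT 0=1 G1=G2=0 G2=NOT G2=NOT 0=1 -> 101
Step 2: G0=NOT G0=NOT 1=0 G1=G2=1 G2=NOT G2=NOT 1=0 -> 010
Cycle of length 2 starting at step 0 -> no fixed point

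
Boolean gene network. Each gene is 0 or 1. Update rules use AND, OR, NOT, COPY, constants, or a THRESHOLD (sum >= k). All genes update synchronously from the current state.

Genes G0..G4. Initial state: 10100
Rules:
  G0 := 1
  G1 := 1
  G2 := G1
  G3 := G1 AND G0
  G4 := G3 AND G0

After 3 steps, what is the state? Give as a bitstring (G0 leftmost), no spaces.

Step 1: G0=1(const) G1=1(const) G2=G1=0 G3=G1&G0=0&1=0 G4=G3&G0=0&1=0 -> 11000
Step 2: G0=1(const) G1=1(const) G2=G1=1 G3=G1&G0=1&1=1 G4=G3&G0=0&1=0 -> 11110
Step 3: G0=1(const) G1=1(const) G2=G1=1 G3=G1&G0=1&1=1 G4=G3&G0=1&1=1 -> 11111

11111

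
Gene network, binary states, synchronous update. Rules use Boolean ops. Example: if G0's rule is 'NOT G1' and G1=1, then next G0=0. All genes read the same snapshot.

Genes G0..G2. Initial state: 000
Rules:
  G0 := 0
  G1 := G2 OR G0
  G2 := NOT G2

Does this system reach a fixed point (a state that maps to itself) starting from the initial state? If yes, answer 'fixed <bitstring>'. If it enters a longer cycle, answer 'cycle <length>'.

Answer: cycle 2

Derivation:
Step 0: 000
Step 1: G0=0(const) G1=G2|G0=0|0=0 G2=NOT G2=NOT 0=1 -> 001
Step 2: G0=0(const) G1=G2|G0=1|0=1 G2=NOT G2=NOT 1=0 -> 010
Step 3: G0=0(const) G1=G2|G0=0|0=0 G2=NOT G2=NOT 0=1 -> 001
Cycle of length 2 starting at step 1 -> no fixed point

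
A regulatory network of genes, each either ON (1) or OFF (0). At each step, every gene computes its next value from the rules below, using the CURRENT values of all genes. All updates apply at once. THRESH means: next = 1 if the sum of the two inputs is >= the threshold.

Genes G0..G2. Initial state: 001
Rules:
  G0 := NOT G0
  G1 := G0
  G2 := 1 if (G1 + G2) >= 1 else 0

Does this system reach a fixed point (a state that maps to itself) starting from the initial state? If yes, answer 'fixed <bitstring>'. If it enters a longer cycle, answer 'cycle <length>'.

Answer: cycle 2

Derivation:
Step 0: 001
Step 1: G0=NOT G0=NOT 0=1 G1=G0=0 G2=(0+1>=1)=1 -> 101
Step 2: G0=NOT G0=NOT 1=0 G1=G0=1 G2=(0+1>=1)=1 -> 011
Step 3: G0=NOT G0=NOT 0=1 G1=G0=0 G2=(1+1>=1)=1 -> 101
Cycle of length 2 starting at step 1 -> no fixed point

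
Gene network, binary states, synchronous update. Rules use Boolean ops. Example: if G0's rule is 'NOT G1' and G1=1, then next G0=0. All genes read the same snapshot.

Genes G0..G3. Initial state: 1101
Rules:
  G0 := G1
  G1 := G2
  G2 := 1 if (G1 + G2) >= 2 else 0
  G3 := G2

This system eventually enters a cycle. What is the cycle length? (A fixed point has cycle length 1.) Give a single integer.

Step 0: 1101
Step 1: G0=G1=1 G1=G2=0 G2=(1+0>=2)=0 G3=G2=0 -> 1000
Step 2: G0=G1=0 G1=G2=0 G2=(0+0>=2)=0 G3=G2=0 -> 0000
Step 3: G0=G1=0 G1=G2=0 G2=(0+0>=2)=0 G3=G2=0 -> 0000
State from step 3 equals state from step 2 -> cycle length 1

Answer: 1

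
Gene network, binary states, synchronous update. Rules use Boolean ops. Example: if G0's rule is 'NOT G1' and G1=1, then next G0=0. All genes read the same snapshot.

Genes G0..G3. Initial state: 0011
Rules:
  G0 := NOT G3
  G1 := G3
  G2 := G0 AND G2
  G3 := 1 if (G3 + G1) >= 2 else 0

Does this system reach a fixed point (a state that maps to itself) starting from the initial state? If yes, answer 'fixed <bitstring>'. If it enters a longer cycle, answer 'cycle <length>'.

Step 0: 0011
Step 1: G0=NOT G3=NOT 1=0 G1=G3=1 G2=G0&G2=0&1=0 G3=(1+0>=2)=0 -> 0100
Step 2: G0=NOT G3=NOT 0=1 G1=G3=0 G2=G0&G2=0&0=0 G3=(0+1>=2)=0 -> 1000
Step 3: G0=NOT G3=NOT 0=1 G1=G3=0 G2=G0&G2=1&0=0 G3=(0+0>=2)=0 -> 1000
Fixed point reached at step 2: 1000

Answer: fixed 1000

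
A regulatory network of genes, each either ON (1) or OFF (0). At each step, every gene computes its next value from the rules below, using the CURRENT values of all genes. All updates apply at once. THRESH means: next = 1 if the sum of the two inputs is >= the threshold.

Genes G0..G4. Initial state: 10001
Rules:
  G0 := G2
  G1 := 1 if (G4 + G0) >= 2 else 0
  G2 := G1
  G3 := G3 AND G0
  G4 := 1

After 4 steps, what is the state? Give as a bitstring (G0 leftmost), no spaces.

Step 1: G0=G2=0 G1=(1+1>=2)=1 G2=G1=0 G3=G3&G0=0&1=0 G4=1(const) -> 01001
Step 2: G0=G2=0 G1=(1+0>=2)=0 G2=G1=1 G3=G3&G0=0&0=0 G4=1(const) -> 00101
Step 3: G0=G2=1 G1=(1+0>=2)=0 G2=G1=0 G3=G3&G0=0&0=0 G4=1(const) -> 10001
Step 4: G0=G2=0 G1=(1+1>=2)=1 G2=G1=0 G3=G3&G0=0&1=0 G4=1(const) -> 01001

01001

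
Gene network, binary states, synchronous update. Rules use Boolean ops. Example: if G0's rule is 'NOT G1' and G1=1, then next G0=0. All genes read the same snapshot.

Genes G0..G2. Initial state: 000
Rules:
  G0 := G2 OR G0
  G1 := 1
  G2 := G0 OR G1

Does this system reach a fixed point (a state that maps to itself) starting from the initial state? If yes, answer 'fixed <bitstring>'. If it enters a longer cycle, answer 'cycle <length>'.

Step 0: 000
Step 1: G0=G2|G0=0|0=0 G1=1(const) G2=G0|G1=0|0=0 -> 010
Step 2: G0=G2|G0=0|0=0 G1=1(const) G2=G0|G1=0|1=1 -> 011
Step 3: G0=G2|G0=1|0=1 G1=1(const) G2=G0|G1=0|1=1 -> 111
Step 4: G0=G2|G0=1|1=1 G1=1(const) G2=G0|G1=1|1=1 -> 111
Fixed point reached at step 3: 111

Answer: fixed 111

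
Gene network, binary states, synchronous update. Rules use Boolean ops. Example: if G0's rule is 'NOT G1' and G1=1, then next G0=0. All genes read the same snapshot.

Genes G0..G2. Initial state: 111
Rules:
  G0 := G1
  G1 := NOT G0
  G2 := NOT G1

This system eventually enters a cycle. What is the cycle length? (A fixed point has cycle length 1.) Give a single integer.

Answer: 4

Derivation:
Step 0: 111
Step 1: G0=G1=1 G1=NOT G0=NOT 1=0 G2=NOT G1=NOT 1=0 -> 100
Step 2: G0=G1=0 G1=NOT G0=NOT 1=0 G2=NOT G1=NOT 0=1 -> 001
Step 3: G0=G1=0 G1=NOT G0=NOT 0=1 G2=NOT G1=NOT 0=1 -> 011
Step 4: G0=G1=1 G1=NOT G0=NOT 0=1 G2=NOT G1=NOT 1=0 -> 110
Step 5: G0=G1=1 G1=NOT G0=NOT 1=0 G2=NOT G1=NOT 1=0 -> 100
State from step 5 equals state from step 1 -> cycle length 4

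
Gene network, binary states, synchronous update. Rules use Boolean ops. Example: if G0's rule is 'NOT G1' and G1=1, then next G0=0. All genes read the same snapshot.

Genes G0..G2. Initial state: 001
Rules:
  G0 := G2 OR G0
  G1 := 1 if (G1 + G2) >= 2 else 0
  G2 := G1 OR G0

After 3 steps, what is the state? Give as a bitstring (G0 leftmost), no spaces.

Step 1: G0=G2|G0=1|0=1 G1=(0+1>=2)=0 G2=G1|G0=0|0=0 -> 100
Step 2: G0=G2|G0=0|1=1 G1=(0+0>=2)=0 G2=G1|G0=0|1=1 -> 101
Step 3: G0=G2|G0=1|1=1 G1=(0+1>=2)=0 G2=G1|G0=0|1=1 -> 101

101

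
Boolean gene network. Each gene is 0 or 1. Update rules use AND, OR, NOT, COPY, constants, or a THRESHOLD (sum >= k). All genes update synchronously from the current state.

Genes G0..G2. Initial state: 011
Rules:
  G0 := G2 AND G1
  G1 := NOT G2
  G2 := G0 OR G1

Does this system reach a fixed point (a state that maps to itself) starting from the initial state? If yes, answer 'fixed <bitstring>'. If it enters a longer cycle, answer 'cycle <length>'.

Step 0: 011
Step 1: G0=G2&G1=1&1=1 G1=NOT G2=NOT 1=0 G2=G0|G1=0|1=1 -> 101
Step 2: G0=G2&G1=1&0=0 G1=NOT G2=NOT 1=0 G2=G0|G1=1|0=1 -> 001
Step 3: G0=G2&G1=1&0=0 G1=NOT G2=NOT 1=0 G2=G0|G1=0|0=0 -> 000
Step 4: G0=G2&G1=0&0=0 G1=NOT G2=NOT 0=1 G2=G0|G1=0|0=0 -> 010
Step 5: G0=G2&G1=0&1=0 G1=NOT G2=NOT 0=1 G2=G0|G1=0|1=1 -> 011
Cycle of length 5 starting at step 0 -> no fixed point

Answer: cycle 5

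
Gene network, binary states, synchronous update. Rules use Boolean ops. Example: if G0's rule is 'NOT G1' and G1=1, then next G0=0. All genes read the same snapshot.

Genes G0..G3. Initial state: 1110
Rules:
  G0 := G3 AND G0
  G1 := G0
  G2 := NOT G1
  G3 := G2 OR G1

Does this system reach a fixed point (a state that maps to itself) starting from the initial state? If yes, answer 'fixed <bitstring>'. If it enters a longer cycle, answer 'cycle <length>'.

Step 0: 1110
Step 1: G0=G3&G0=0&1=0 G1=G0=1 G2=NOT G1=NOT 1=0 G3=G2|G1=1|1=1 -> 0101
Step 2: G0=G3&G0=1&0=0 G1=G0=0 G2=NOT G1=NOT 1=0 G3=G2|G1=0|1=1 -> 0001
Step 3: G0=G3&G0=1&0=0 G1=G0=0 G2=NOT G1=NOT 0=1 G3=G2|G1=0|0=0 -> 0010
Step 4: G0=G3&G0=0&0=0 G1=G0=0 G2=NOT G1=NOT 0=1 G3=G2|G1=1|0=1 -> 0011
Step 5: G0=G3&G0=1&0=0 G1=G0=0 G2=NOT G1=NOT 0=1 G3=G2|G1=1|0=1 -> 0011
Fixed point reached at step 4: 0011

Answer: fixed 0011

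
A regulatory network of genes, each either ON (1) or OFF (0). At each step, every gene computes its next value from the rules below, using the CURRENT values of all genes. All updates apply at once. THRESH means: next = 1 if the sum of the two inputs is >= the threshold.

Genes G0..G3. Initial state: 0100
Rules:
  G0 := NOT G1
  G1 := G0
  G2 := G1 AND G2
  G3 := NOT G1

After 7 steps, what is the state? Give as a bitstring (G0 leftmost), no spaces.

Step 1: G0=NOT G1=NOT 1=0 G1=G0=0 G2=G1&G2=1&0=0 G3=NOT G1=NOT 1=0 -> 0000
Step 2: G0=NOT G1=NOT 0=1 G1=G0=0 G2=G1&G2=0&0=0 G3=NOT G1=NOT 0=1 -> 1001
Step 3: G0=NOT G1=NOT 0=1 G1=G0=1 G2=G1&G2=0&0=0 G3=NOT G1=NOT 0=1 -> 1101
Step 4: G0=NOT G1=NOT 1=0 G1=G0=1 G2=G1&G2=1&0=0 G3=NOT G1=NOT 1=0 -> 0100
Step 5: G0=NOT G1=NOT 1=0 G1=G0=0 G2=G1&G2=1&0=0 G3=NOT G1=NOT 1=0 -> 0000
Step 6: G0=NOT G1=NOT 0=1 G1=G0=0 G2=G1&G2=0&0=0 G3=NOT G1=NOT 0=1 -> 1001
Step 7: G0=NOT G1=NOT 0=1 G1=G0=1 G2=G1&G2=0&0=0 G3=NOT G1=NOT 0=1 -> 1101

1101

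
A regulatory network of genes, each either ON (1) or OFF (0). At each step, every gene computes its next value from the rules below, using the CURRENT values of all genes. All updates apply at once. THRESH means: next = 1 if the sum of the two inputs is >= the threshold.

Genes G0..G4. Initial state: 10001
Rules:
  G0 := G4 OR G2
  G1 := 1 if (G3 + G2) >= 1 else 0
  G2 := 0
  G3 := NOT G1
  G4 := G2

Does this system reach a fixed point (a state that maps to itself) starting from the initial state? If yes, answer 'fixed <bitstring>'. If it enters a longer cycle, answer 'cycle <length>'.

Answer: cycle 4

Derivation:
Step 0: 10001
Step 1: G0=G4|G2=1|0=1 G1=(0+0>=1)=0 G2=0(const) G3=NOT G1=NOT 0=1 G4=G2=0 -> 10010
Step 2: G0=G4|G2=0|0=0 G1=(1+0>=1)=1 G2=0(const) G3=NOT G1=NOT 0=1 G4=G2=0 -> 01010
Step 3: G0=G4|G2=0|0=0 G1=(1+0>=1)=1 G2=0(const) G3=NOT G1=NOT 1=0 G4=G2=0 -> 01000
Step 4: G0=G4|G2=0|0=0 G1=(0+0>=1)=0 G2=0(const) G3=NOT G1=NOT 1=0 G4=G2=0 -> 00000
Step 5: G0=G4|G2=0|0=0 G1=(0+0>=1)=0 G2=0(const) G3=NOT G1=NOT 0=1 G4=G2=0 -> 00010
Step 6: G0=G4|G2=0|0=0 G1=(1+0>=1)=1 G2=0(const) G3=NOT G1=NOT 0=1 G4=G2=0 -> 01010
Cycle of length 4 starting at step 2 -> no fixed point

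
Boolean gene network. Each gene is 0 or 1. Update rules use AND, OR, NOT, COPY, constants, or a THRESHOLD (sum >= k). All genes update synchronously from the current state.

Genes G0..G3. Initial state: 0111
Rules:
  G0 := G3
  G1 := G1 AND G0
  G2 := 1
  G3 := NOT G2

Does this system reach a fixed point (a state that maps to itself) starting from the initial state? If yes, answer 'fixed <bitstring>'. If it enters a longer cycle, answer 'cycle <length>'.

Step 0: 0111
Step 1: G0=G3=1 G1=G1&G0=1&0=0 G2=1(const) G3=NOT G2=NOT 1=0 -> 1010
Step 2: G0=G3=0 G1=G1&G0=0&1=0 G2=1(const) G3=NOT G2=NOT 1=0 -> 0010
Step 3: G0=G3=0 G1=G1&G0=0&0=0 G2=1(const) G3=NOT G2=NOT 1=0 -> 0010
Fixed point reached at step 2: 0010

Answer: fixed 0010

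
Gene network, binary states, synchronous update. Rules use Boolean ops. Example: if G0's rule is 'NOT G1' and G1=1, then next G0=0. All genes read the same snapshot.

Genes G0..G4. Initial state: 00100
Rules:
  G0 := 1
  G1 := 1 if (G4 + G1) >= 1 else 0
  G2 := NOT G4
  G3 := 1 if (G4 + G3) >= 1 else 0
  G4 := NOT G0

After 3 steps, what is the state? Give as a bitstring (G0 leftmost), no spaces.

Step 1: G0=1(const) G1=(0+0>=1)=0 G2=NOT G4=NOT 0=1 G3=(0+0>=1)=0 G4=NOT G0=NOT 0=1 -> 10101
Step 2: G0=1(const) G1=(1+0>=1)=1 G2=NOT G4=NOT 1=0 G3=(1+0>=1)=1 G4=NOT G0=NOT 1=0 -> 11010
Step 3: G0=1(const) G1=(0+1>=1)=1 G2=NOT G4=NOT 0=1 G3=(0+1>=1)=1 G4=NOT G0=NOT 1=0 -> 11110

11110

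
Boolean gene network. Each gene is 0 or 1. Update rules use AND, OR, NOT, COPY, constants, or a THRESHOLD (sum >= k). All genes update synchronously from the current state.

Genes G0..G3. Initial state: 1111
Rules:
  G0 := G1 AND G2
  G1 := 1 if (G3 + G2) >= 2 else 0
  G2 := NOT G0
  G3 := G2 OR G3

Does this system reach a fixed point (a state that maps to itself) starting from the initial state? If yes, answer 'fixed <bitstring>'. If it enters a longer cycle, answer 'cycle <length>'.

Answer: cycle 5

Derivation:
Step 0: 1111
Step 1: G0=G1&G2=1&1=1 G1=(1+1>=2)=1 G2=NOT G0=NOT 1=0 G3=G2|G3=1|1=1 -> 1101
Step 2: G0=G1&G2=1&0=0 G1=(1+0>=2)=0 G2=NOT G0=NOT 1=0 G3=G2|G3=0|1=1 -> 0001
Step 3: G0=G1&G2=0&0=0 G1=(1+0>=2)=0 G2=NOT G0=NOT 0=1 G3=G2|G3=0|1=1 -> 0011
Step 4: G0=G1&G2=0&1=0 G1=(1+1>=2)=1 G2=NOT G0=NOT 0=1 G3=G2|G3=1|1=1 -> 0111
Step 5: G0=G1&G2=1&1=1 G1=(1+1>=2)=1 G2=NOT G0=NOT 0=1 G3=G2|G3=1|1=1 -> 1111
Cycle of length 5 starting at step 0 -> no fixed point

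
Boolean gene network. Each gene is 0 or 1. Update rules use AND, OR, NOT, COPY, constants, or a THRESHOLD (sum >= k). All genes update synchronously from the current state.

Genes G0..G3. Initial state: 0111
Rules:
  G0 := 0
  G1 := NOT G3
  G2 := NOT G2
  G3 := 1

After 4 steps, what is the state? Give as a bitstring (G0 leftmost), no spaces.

Step 1: G0=0(const) G1=NOT G3=NOT 1=0 G2=NOT G2=NOT 1=0 G3=1(const) -> 0001
Step 2: G0=0(const) G1=NOT G3=NOT 1=0 G2=NOT G2=NOT 0=1 G3=1(const) -> 0011
Step 3: G0=0(const) G1=NOT G3=NOT 1=0 G2=NOT G2=NOT 1=0 G3=1(const) -> 0001
Step 4: G0=0(const) G1=NOT G3=NOT 1=0 G2=NOT G2=NOT 0=1 G3=1(const) -> 0011

0011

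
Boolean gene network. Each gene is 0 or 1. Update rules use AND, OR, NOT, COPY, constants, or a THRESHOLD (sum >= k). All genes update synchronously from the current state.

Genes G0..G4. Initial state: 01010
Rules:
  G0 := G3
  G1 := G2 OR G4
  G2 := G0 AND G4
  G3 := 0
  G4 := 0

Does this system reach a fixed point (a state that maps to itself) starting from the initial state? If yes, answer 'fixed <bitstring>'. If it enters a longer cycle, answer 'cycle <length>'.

Answer: fixed 00000

Derivation:
Step 0: 01010
Step 1: G0=G3=1 G1=G2|G4=0|0=0 G2=G0&G4=0&0=0 G3=0(const) G4=0(const) -> 10000
Step 2: G0=G3=0 G1=G2|G4=0|0=0 G2=G0&G4=1&0=0 G3=0(const) G4=0(const) -> 00000
Step 3: G0=G3=0 G1=G2|G4=0|0=0 G2=G0&G4=0&0=0 G3=0(const) G4=0(const) -> 00000
Fixed point reached at step 2: 00000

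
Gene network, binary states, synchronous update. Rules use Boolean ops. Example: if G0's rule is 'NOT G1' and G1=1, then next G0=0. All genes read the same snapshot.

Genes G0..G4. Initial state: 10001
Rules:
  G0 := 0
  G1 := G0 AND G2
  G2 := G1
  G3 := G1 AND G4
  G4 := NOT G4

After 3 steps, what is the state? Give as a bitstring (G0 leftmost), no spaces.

Step 1: G0=0(const) G1=G0&G2=1&0=0 G2=G1=0 G3=G1&G4=0&1=0 G4=NOT G4=NOT 1=0 -> 00000
Step 2: G0=0(const) G1=G0&G2=0&0=0 G2=G1=0 G3=G1&G4=0&0=0 G4=NOT G4=NOT 0=1 -> 00001
Step 3: G0=0(const) G1=G0&G2=0&0=0 G2=G1=0 G3=G1&G4=0&1=0 G4=NOT G4=NOT 1=0 -> 00000

00000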